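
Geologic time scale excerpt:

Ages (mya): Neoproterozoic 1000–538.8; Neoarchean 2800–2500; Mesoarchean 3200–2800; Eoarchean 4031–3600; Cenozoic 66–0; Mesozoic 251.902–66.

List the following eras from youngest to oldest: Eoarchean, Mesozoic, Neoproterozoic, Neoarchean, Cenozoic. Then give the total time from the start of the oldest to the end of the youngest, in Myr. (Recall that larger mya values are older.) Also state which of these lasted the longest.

From the excerpt: Eoarchean 4031–3600; Mesozoic 251.902–66; Neoproterozoic 1000–538.8; Neoarchean 2800–2500; Cenozoic 66–0 (Ma).
Larger Ma is earlier, so the oldest is Eoarchean and the youngest is Cenozoic; youngest to oldest: Cenozoic, Mesozoic, Neoproterozoic, Neoarchean, Eoarchean.
Oldest start 4031 minus youngest end 0 gives 4031 Myr overall.
Individual lengths (start − end): Eoarchean 431; Neoproterozoic 461.2; Neoarchean 300; Mesozoic 185.902; Cenozoic 66. The largest is Neoproterozoic at 461.2 Myr.

Cenozoic, Mesozoic, Neoproterozoic, Neoarchean, Eoarchean; total span 4031 Myr; longest is Neoproterozoic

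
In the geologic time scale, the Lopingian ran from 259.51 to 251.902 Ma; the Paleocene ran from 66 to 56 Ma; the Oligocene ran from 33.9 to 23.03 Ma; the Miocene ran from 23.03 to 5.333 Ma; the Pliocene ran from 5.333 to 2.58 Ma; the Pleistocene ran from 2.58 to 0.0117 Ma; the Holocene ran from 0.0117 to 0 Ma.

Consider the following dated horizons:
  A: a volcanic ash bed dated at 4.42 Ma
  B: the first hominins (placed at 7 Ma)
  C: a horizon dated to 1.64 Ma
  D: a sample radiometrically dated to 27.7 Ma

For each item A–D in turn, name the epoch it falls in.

A: 4.42 Ma lies in 5.333–2.58 Ma, so Pliocene.
B: 7 Ma lies in 23.03–5.333 Ma, so Miocene.
C: 1.64 Ma lies in 2.58–0.0117 Ma, so Pleistocene.
D: 27.7 Ma lies in 33.9–23.03 Ma, so Oligocene.

A — Pliocene; B — Miocene; C — Pleistocene; D — Oligocene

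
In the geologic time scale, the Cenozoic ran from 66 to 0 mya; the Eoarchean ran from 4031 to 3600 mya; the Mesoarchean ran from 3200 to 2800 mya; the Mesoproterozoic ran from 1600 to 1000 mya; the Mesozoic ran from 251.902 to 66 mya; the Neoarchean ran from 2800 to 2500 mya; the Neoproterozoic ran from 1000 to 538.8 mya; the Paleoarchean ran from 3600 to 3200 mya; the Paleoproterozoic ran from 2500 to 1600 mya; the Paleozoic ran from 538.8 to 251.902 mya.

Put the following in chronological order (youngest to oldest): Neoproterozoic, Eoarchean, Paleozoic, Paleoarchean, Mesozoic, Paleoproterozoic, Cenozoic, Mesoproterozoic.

The oldest of these is Eoarchean (starts 4031 Ma) and the youngest is Cenozoic (ends 0 Ma).
In between, by decreasing start age: Paleoarchean (3600), Paleoproterozoic (2500), Mesoproterozoic (1600), Neoproterozoic (1000), Paleozoic (538.8), Mesozoic (251.902).
Listing youngest first means reversing that sequence.

Cenozoic, Mesozoic, Paleozoic, Neoproterozoic, Mesoproterozoic, Paleoproterozoic, Paleoarchean, Eoarchean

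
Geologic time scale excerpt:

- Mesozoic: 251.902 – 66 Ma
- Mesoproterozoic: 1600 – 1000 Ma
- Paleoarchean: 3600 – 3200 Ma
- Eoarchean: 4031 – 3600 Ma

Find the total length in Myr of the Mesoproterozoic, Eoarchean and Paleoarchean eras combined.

Each duration: Mesoproterozoic = 600; Eoarchean = 431; Paleoarchean = 400.
Sum: 600 + 431 + 400 = 1431 Myr.

1431 million years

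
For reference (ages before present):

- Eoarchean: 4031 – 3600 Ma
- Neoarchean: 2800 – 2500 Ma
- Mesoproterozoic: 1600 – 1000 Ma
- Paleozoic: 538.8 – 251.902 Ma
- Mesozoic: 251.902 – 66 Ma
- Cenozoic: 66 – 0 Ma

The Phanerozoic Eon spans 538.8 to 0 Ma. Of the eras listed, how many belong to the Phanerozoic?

3

Eras inside 538.8–0 Ma: Paleozoic, Mesozoic, Cenozoic — 3 in total.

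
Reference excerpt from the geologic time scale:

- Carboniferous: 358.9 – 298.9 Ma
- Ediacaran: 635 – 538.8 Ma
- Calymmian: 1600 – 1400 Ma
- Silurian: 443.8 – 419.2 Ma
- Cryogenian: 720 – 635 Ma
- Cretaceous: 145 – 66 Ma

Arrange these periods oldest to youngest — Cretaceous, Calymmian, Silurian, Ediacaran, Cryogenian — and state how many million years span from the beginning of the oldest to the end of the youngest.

Calymmian → Cryogenian → Ediacaran → Silurian → Cretaceous; total span 1534 Myr

From the excerpt: Cretaceous 145–66; Calymmian 1600–1400; Silurian 443.8–419.2; Ediacaran 635–538.8; Cryogenian 720–635 (Ma).
Larger Ma is earlier, so the oldest is Calymmian and the youngest is Cretaceous; oldest to youngest: Calymmian, Cryogenian, Ediacaran, Silurian, Cretaceous.
Oldest start 1600 minus youngest end 66 gives 1534 Myr overall.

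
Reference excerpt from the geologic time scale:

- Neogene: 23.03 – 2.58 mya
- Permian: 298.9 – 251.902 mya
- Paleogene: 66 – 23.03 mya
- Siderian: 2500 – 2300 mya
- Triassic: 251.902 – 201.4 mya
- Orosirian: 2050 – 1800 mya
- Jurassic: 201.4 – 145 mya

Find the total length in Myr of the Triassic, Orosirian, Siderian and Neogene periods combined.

Each duration: Triassic = 50.502; Orosirian = 250; Siderian = 200; Neogene = 20.45.
Sum: 50.502 + 250 + 200 + 20.45 = 520.952 Myr.

520.952 million years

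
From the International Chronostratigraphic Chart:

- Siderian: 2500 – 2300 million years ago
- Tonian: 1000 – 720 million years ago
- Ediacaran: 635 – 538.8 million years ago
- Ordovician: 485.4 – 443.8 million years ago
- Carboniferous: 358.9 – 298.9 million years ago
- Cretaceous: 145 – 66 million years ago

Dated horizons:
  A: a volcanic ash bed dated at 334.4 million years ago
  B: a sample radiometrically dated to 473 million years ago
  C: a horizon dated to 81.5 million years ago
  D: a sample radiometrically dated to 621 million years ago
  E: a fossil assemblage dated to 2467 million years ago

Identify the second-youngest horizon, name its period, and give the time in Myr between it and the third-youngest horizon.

Sorted youngest-first by Ma: C (81.5), A (334.4), B (473), D (621), E (2467).
The second youngest is A at 334.4 Ma, which lies in 358.9–298.9 Ma: the Carboniferous.
The third youngest is B at 473 Ma; separation = |334.4 − 473| = 138.6 Myr.

A, in the Carboniferous; 138.6 million years to B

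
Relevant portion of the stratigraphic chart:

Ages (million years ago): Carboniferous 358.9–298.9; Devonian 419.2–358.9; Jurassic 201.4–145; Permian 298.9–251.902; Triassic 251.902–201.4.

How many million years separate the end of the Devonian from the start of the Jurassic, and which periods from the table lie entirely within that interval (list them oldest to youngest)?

The Devonian closes at 358.9 Ma and the Jurassic opens at 201.4 Ma, so the interval is 358.9 − 201.4 = 157.5 Myr.
A period fits inside if it starts at or after 358.9 Ma and ends at or before 201.4 Ma; oldest first that gives Carboniferous, Permian, Triassic.

157.5 million years; Carboniferous, Permian, Triassic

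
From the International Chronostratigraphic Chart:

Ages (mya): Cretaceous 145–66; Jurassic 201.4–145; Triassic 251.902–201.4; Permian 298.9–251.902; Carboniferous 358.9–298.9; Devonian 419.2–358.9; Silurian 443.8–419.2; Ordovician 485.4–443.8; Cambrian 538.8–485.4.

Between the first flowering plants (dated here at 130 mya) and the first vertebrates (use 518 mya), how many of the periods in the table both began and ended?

7

518 Ma sits inside the Cambrian (538.8–485.4) and 130 Ma inside the Cretaceous (145–66); neither of those is wholly between the two dates.
The listed periods lying completely between them are Ordovician, Silurian, Devonian, Carboniferous, Permian, Triassic, Jurassic — 7 in all.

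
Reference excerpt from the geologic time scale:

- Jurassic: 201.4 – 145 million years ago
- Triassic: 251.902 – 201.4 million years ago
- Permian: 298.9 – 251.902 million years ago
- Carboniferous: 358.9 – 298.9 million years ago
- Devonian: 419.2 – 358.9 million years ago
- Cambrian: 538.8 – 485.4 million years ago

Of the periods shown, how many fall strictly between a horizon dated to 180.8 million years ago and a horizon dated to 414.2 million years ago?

414.2 Ma sits inside the Devonian (419.2–358.9) and 180.8 Ma inside the Jurassic (201.4–145); neither of those is wholly between the two dates.
The listed periods lying completely between them are Carboniferous, Permian, Triassic — 3 in all.

3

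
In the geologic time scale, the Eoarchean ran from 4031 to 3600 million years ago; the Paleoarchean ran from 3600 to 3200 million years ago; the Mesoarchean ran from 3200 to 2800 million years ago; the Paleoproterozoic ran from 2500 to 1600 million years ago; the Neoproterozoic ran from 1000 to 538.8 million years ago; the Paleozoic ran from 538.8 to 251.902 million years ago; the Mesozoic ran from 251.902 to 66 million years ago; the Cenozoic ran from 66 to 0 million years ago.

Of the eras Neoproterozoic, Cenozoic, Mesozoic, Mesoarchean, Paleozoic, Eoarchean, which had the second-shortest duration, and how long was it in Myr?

Start − end for each: Neoproterozoic 1000 − 538.8 = 461.2; Cenozoic 66 − 0 = 66; Mesozoic 251.902 − 66 = 185.902; Mesoarchean 3200 − 2800 = 400; Paleozoic 538.8 − 251.902 = 286.898; Eoarchean 4031 − 3600 = 431.
Ranking these from shortest: Cenozoic < Mesozoic < Paleozoic < Mesoarchean < Eoarchean < Neoproterozoic.
Position 2 in that ranking is Mesozoic, which lasted 185.902 Myr.

Mesozoic, 185.902 million years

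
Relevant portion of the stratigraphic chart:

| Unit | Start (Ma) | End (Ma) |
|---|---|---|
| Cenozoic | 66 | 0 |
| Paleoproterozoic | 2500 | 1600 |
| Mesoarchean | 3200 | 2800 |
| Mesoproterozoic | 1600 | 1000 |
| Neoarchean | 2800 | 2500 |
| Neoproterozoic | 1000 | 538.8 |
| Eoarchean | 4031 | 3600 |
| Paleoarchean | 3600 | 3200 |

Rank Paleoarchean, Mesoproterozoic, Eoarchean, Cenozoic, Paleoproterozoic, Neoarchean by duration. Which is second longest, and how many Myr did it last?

Durations: Paleoarchean 400; Mesoproterozoic 600; Eoarchean 431; Cenozoic 66; Paleoproterozoic 900; Neoarchean 300 Myr.
Sorted longest-first: Paleoproterozoic (900), Mesoproterozoic (600), Eoarchean (431), Paleoarchean (400), Neoarchean (300), Cenozoic (66).
The second longest is Mesoproterozoic at 600 Myr.

Mesoproterozoic, 600 million years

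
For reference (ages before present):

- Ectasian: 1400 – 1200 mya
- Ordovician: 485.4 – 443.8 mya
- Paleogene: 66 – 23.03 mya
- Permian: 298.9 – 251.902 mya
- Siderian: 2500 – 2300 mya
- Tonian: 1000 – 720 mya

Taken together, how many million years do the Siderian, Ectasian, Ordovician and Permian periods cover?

Duration is start − end for each: (2500 − 2300) + (1400 − 1200) + (485.4 − 443.8) + (298.9 − 251.902).
That is 200 + 200 + 41.6 + 46.998, which totals 488.598 million years.

488.598 million years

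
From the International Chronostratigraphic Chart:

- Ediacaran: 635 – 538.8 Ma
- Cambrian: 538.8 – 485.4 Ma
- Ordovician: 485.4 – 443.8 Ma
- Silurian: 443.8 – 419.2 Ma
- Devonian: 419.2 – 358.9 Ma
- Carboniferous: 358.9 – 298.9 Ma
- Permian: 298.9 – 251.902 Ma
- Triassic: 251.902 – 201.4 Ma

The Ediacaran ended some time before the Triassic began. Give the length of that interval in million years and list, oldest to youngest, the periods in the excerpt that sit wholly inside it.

286.898 million years; Cambrian, Ordovician, Silurian, Devonian, Carboniferous, Permian

The Ediacaran closes at 538.8 Ma and the Triassic opens at 251.902 Ma, so the interval is 538.8 − 251.902 = 286.898 Myr.
A period fits inside if it starts at or after 538.8 Ma and ends at or before 251.902 Ma; oldest first that gives Cambrian, Ordovician, Silurian, Devonian, Carboniferous, Permian.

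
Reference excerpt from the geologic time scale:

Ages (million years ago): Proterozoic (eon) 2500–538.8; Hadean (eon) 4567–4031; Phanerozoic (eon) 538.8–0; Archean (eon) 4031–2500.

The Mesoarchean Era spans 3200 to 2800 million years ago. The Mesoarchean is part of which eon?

Archean

The Mesoarchean (3200–2800 Ma) lies entirely within 4031–2500 Ma, the Archean Eon.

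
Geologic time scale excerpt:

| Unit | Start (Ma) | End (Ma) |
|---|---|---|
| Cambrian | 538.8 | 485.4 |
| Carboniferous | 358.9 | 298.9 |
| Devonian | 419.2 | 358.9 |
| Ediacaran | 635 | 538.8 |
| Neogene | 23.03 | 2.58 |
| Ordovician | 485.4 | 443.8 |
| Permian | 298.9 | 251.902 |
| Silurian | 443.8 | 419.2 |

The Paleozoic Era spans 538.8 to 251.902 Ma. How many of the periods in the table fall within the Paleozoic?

6

Periods inside 538.8–251.902 Ma: Cambrian, Ordovician, Silurian, Devonian, Carboniferous, Permian — 6 in total.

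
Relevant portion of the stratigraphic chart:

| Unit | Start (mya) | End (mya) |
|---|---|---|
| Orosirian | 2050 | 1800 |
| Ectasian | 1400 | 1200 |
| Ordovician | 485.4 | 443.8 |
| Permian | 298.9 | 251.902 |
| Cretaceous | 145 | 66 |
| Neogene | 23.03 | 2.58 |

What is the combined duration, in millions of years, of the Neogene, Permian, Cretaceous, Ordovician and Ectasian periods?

388.048 million years

Duration is start − end for each: (23.03 − 2.58) + (298.9 − 251.902) + (145 − 66) + (485.4 − 443.8) + (1400 − 1200).
That is 20.45 + 46.998 + 79 + 41.6 + 200, which totals 388.048 million years.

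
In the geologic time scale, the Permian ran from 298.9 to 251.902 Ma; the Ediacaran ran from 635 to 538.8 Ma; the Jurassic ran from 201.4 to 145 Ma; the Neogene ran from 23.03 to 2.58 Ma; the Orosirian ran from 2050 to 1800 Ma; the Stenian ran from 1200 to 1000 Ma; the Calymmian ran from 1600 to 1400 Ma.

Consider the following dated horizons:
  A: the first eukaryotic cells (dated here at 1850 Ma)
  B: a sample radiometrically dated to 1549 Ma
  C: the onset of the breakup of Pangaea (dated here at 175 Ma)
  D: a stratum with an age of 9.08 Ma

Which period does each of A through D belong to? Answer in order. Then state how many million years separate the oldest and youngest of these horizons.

A: 1850 Ma lies in 2050–1800 Ma, so Orosirian.
B: 1549 Ma lies in 1600–1400 Ma, so Calymmian.
C: 175 Ma lies in 201.4–145 Ma, so Jurassic.
D: 9.08 Ma lies in 23.03–2.58 Ma, so Neogene.
Oldest = 1850 Ma, youngest = 9.08 Ma → span 1840.92 Myr.

A — Orosirian; B — Calymmian; C — Jurassic; D — Neogene; span 1840.92 million years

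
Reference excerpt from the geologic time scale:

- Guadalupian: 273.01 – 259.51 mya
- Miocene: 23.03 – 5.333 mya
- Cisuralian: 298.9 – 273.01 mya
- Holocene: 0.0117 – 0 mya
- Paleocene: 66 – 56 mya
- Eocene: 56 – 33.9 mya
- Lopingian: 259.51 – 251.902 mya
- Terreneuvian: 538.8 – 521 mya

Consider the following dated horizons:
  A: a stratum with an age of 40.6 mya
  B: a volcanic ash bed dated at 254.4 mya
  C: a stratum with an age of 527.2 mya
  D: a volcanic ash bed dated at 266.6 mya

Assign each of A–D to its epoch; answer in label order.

A — Eocene; B — Lopingian; C — Terreneuvian; D — Guadalupian

Match each age against the start–end ranges in the excerpt: A = 40.6 Ma → Eocene (56–33.9); B = 254.4 Ma → Lopingian (259.51–251.902); C = 527.2 Ma → Terreneuvian (538.8–521); D = 266.6 Ma → Guadalupian (273.01–259.51).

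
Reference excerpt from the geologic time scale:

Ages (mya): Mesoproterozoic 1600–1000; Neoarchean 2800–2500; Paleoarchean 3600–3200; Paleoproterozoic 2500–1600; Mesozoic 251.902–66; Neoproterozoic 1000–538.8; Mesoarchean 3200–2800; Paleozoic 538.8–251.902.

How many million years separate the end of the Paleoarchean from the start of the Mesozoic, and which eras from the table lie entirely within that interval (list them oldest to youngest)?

The Paleoarchean closes at 3200 Ma and the Mesozoic opens at 251.902 Ma, so the interval is 3200 − 251.902 = 2948.098 Myr.
An era fits inside if it starts at or after 3200 Ma and ends at or before 251.902 Ma; oldest first that gives Mesoarchean, Neoarchean, Paleoproterozoic, Mesoproterozoic, Neoproterozoic, Paleozoic.

2948.098 million years; Mesoarchean, Neoarchean, Paleoproterozoic, Mesoproterozoic, Neoproterozoic, Paleozoic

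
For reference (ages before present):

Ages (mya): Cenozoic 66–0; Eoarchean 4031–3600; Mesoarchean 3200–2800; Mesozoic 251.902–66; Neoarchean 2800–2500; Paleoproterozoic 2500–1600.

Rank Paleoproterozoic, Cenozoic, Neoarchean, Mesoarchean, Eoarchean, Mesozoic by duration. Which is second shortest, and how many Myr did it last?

Mesozoic, 185.902 million years

Durations: Paleoproterozoic 900; Cenozoic 66; Neoarchean 300; Mesoarchean 400; Eoarchean 431; Mesozoic 185.902 Myr.
Sorted shortest-first: Cenozoic (66), Mesozoic (185.902), Neoarchean (300), Mesoarchean (400), Eoarchean (431), Paleoproterozoic (900).
The second shortest is Mesozoic at 185.902 Myr.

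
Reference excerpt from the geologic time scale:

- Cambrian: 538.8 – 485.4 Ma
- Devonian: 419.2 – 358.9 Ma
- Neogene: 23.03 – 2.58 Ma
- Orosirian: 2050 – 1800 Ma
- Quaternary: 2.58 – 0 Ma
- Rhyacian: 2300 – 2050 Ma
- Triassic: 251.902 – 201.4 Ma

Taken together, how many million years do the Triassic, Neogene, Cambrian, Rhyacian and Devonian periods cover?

Each duration: Triassic = 50.502; Neogene = 20.45; Cambrian = 53.4; Rhyacian = 250; Devonian = 60.3.
Sum: 50.502 + 20.45 + 53.4 + 250 + 60.3 = 434.652 Myr.

434.652 million years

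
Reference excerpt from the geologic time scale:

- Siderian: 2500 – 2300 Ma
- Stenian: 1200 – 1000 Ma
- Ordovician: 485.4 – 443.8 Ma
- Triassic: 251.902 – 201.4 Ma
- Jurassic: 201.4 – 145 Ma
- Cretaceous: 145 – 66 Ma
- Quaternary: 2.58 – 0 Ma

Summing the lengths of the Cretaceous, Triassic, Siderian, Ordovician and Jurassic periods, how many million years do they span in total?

Each duration: Cretaceous = 79; Triassic = 50.502; Siderian = 200; Ordovician = 41.6; Jurassic = 56.4.
Sum: 79 + 50.502 + 200 + 41.6 + 56.4 = 427.502 Myr.

427.502 million years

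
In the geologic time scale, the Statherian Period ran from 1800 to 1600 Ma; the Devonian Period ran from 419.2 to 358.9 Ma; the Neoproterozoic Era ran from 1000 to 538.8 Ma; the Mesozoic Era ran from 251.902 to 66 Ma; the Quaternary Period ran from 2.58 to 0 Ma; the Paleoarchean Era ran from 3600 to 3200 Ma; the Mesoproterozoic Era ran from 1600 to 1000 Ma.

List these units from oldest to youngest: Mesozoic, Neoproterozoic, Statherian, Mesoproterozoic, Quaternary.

Statherian, Mesoproterozoic, Neoproterozoic, Mesozoic, Quaternary

Read off each span (Ma): Mesozoic 251.902–66; Neoproterozoic 1000–538.8; Statherian 1800–1600; Mesoproterozoic 1600–1000; Quaternary 2.58–0.
Larger Ma is older, so oldest→youngest is Statherian, Mesoproterozoic, Neoproterozoic, Mesozoic, Quaternary.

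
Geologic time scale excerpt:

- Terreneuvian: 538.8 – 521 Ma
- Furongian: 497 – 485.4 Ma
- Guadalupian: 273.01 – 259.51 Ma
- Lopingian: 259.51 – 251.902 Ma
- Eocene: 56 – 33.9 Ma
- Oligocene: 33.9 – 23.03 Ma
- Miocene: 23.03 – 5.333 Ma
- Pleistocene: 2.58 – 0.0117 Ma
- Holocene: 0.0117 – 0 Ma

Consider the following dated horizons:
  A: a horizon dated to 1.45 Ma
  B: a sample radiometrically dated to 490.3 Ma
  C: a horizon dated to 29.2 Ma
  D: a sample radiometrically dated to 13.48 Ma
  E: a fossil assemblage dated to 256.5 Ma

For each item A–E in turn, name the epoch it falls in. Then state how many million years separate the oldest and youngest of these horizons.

Match each age against the start–end ranges in the excerpt: A = 1.45 Ma → Pleistocene (2.58–0.0117); B = 490.3 Ma → Furongian (497–485.4); C = 29.2 Ma → Oligocene (33.9–23.03); D = 13.48 Ma → Miocene (23.03–5.333); E = 256.5 Ma → Lopingian (259.51–251.902).
The largest age is 490.3 Ma and the smallest is 1.45 Ma; their difference is 488.85 Myr.

A — Pleistocene; B — Furongian; C — Oligocene; D — Miocene; E — Lopingian; span 488.85 million years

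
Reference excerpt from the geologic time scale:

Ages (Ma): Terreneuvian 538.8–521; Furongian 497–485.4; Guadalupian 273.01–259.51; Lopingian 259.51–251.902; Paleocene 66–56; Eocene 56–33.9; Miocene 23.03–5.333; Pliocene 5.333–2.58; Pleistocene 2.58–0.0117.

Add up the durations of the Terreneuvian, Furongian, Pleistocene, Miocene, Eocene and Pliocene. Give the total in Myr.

74.5183 million years

Each duration: Terreneuvian = 17.8; Furongian = 11.6; Pleistocene = 2.5683; Miocene = 17.697; Eocene = 22.1; Pliocene = 2.753.
Sum: 17.8 + 11.6 + 2.5683 + 17.697 + 22.1 + 2.753 = 74.5183 Myr.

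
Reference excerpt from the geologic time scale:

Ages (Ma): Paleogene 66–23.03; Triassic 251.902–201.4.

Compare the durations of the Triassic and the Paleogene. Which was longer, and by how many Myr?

Triassic, by 7.532 million years

Triassic: 251.902 − 201.4 = 50.502 Myr.
Paleogene: 66 − 23.03 = 42.97 Myr.
Difference: 50.502 − 42.97 = 7.532 Myr, so the Triassic was longer.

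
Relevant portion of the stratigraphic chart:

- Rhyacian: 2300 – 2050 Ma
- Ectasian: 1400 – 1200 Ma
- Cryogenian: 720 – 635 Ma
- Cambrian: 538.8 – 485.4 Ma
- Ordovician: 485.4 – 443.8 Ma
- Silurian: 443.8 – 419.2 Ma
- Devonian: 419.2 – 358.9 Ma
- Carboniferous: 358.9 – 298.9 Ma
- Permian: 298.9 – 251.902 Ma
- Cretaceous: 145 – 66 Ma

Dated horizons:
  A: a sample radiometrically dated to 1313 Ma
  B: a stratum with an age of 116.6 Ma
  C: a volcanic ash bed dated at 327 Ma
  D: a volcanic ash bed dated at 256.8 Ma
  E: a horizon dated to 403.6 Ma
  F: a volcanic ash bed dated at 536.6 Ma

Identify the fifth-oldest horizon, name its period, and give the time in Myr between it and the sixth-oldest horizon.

D, in the Permian; 140.2 million years to B

Larger Ma means older, so oldest first: A 1313 > F 536.6 > E 403.6 > C 327 > D 256.8 > B 116.6.
Counting 5 along gives D (256.8 Ma); the excerpt puts that inside the Permian, 298.9–251.902 Ma.
Next in line is B (116.6 Ma), and 256.8 − 116.6 = 140.2 Myr.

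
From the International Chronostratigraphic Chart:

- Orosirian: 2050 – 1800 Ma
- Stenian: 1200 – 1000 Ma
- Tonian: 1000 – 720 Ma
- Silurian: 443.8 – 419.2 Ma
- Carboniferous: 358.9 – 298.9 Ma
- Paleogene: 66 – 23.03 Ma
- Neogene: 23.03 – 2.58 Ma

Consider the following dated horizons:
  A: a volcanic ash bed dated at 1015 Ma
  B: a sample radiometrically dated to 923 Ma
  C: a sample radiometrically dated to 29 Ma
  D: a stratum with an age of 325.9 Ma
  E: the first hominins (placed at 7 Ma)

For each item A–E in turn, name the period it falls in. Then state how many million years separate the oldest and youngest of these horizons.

A — Stenian; B — Tonian; C — Paleogene; D — Carboniferous; E — Neogene; span 1008 million years

Match each age against the start–end ranges in the excerpt: A = 1015 Ma → Stenian (1200–1000); B = 923 Ma → Tonian (1000–720); C = 29 Ma → Paleogene (66–23.03); D = 325.9 Ma → Carboniferous (358.9–298.9); E = 7 Ma → Neogene (23.03–2.58).
The largest age is 1015 Ma and the smallest is 7 Ma; their difference is 1008 Myr.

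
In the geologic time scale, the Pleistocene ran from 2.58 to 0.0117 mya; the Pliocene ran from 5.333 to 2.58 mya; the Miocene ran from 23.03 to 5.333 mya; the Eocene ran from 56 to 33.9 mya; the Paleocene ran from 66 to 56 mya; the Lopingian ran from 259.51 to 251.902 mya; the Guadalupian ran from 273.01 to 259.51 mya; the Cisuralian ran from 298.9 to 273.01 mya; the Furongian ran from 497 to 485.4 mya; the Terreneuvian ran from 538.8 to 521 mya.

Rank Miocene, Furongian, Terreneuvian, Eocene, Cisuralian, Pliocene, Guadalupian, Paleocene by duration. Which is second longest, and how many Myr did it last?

Start − end for each: Miocene 23.03 − 5.333 = 17.697; Furongian 497 − 485.4 = 11.6; Terreneuvian 538.8 − 521 = 17.8; Eocene 56 − 33.9 = 22.1; Cisuralian 298.9 − 273.01 = 25.89; Pliocene 5.333 − 2.58 = 2.753; Guadalupian 273.01 − 259.51 = 13.5; Paleocene 66 − 56 = 10.
Ranking these from longest: Cisuralian > Eocene > Terreneuvian > Miocene > Guadalupian > Furongian > Paleocene > Pliocene.
Position 2 in that ranking is Eocene, which lasted 22.1 Myr.

Eocene, 22.1 million years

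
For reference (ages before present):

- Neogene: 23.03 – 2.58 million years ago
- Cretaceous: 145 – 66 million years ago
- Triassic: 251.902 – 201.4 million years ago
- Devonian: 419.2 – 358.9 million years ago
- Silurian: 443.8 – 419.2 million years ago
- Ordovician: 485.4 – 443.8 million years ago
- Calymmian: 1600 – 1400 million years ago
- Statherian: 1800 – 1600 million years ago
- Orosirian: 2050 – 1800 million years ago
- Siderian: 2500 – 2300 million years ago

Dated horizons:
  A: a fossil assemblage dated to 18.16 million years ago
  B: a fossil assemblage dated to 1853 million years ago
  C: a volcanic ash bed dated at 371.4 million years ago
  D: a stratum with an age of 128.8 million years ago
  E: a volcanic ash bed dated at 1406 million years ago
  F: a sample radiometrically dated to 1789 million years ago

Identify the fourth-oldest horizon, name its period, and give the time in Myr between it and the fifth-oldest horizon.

Sorted oldest-first by Ma: B (1853), F (1789), E (1406), C (371.4), D (128.8), A (18.16).
The fourth oldest is C at 371.4 Ma, which lies in 419.2–358.9 Ma: the Devonian.
The fifth oldest is D at 128.8 Ma; separation = |371.4 − 128.8| = 242.6 Myr.

C, in the Devonian; 242.6 million years to D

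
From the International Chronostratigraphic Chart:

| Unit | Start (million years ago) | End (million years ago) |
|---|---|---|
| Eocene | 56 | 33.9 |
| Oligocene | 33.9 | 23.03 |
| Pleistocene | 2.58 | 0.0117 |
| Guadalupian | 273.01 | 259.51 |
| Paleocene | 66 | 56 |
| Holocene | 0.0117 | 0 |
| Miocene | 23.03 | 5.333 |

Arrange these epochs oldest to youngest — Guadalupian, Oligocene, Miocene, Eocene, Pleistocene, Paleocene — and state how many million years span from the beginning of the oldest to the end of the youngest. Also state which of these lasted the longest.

Guadalupian → Paleocene → Eocene → Oligocene → Miocene → Pleistocene; total span 272.9983 Myr; longest is Eocene

From the excerpt: Guadalupian 273.01–259.51; Oligocene 33.9–23.03; Miocene 23.03–5.333; Eocene 56–33.9; Pleistocene 2.58–0.0117; Paleocene 66–56 (Ma).
Larger Ma is earlier, so the oldest is Guadalupian and the youngest is Pleistocene; oldest to youngest: Guadalupian, Paleocene, Eocene, Oligocene, Miocene, Pleistocene.
Oldest start 273.01 minus youngest end 0.0117 gives 272.9983 Myr overall.
Individual lengths (start − end): Oligocene 10.87; Miocene 17.697; Guadalupian 13.5; Eocene 22.1; Pleistocene 2.5683; Paleocene 10. The largest is Eocene at 22.1 Myr.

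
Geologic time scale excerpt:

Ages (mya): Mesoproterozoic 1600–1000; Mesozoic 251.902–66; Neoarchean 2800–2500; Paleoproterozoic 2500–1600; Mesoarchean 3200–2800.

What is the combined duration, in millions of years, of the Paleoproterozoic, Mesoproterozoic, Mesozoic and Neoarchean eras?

1985.902 million years

Duration is start − end for each: (2500 − 1600) + (1600 − 1000) + (251.902 − 66) + (2800 − 2500).
That is 900 + 600 + 185.902 + 300, which totals 1985.902 million years.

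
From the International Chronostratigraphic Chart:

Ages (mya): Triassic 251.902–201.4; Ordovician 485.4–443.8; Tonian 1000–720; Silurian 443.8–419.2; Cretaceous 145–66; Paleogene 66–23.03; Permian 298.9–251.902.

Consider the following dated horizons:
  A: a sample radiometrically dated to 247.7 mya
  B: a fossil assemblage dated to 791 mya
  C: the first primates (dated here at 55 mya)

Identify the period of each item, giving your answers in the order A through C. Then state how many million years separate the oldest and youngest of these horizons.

A — Triassic; B — Tonian; C — Paleogene; span 736 million years

Match each age against the start–end ranges in the excerpt: A = 247.7 Ma → Triassic (251.902–201.4); B = 791 Ma → Tonian (1000–720); C = 55 Ma → Paleogene (66–23.03).
The largest age is 791 Ma and the smallest is 55 Ma; their difference is 736 Myr.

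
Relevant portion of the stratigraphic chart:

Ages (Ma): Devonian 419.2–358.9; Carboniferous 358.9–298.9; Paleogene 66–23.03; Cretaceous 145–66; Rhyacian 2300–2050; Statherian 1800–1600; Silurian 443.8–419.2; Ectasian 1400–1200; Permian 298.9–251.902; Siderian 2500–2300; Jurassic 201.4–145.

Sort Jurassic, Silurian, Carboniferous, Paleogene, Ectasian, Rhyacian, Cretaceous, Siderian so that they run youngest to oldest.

Paleogene → Cretaceous → Jurassic → Carboniferous → Silurian → Ectasian → Rhyacian → Siderian

The oldest of these is Siderian (starts 2500 Ma) and the youngest is Paleogene (ends 23.03 Ma).
In between, by decreasing start age: Rhyacian (2300), Ectasian (1400), Silurian (443.8), Carboniferous (358.9), Jurassic (201.4), Cretaceous (145).
Listing youngest first means reversing that sequence.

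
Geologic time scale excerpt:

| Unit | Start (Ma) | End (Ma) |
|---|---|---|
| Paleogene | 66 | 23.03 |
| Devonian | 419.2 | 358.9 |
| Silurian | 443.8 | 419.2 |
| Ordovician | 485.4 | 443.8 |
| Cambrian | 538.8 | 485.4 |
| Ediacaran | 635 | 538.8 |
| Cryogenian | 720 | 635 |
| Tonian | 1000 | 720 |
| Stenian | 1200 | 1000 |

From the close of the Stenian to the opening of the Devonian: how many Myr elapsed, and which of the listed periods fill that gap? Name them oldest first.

580.8 million years; Tonian, Cryogenian, Ediacaran, Cambrian, Ordovician, Silurian

The Stenian closes at 1000 Ma and the Devonian opens at 419.2 Ma, so the interval is 1000 − 419.2 = 580.8 Myr.
A period fits inside if it starts at or after 1000 Ma and ends at or before 419.2 Ma; oldest first that gives Tonian, Cryogenian, Ediacaran, Cambrian, Ordovician, Silurian.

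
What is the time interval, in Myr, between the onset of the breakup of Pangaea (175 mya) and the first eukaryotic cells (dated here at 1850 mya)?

1850 − 175 = 1675 million years.

1675 million years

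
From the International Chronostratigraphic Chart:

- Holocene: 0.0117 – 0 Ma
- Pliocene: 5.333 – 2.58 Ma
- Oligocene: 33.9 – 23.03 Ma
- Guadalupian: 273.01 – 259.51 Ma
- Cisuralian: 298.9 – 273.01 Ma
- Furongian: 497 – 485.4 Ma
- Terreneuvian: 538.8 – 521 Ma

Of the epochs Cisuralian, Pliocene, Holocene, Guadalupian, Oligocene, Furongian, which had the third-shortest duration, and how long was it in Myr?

Durations: Cisuralian 25.89; Pliocene 2.753; Holocene 0.0117; Guadalupian 13.5; Oligocene 10.87; Furongian 11.6 Myr.
Sorted shortest-first: Holocene (0.0117), Pliocene (2.753), Oligocene (10.87), Furongian (11.6), Guadalupian (13.5), Cisuralian (25.89).
The third shortest is Oligocene at 10.87 Myr.

Oligocene, 10.87 million years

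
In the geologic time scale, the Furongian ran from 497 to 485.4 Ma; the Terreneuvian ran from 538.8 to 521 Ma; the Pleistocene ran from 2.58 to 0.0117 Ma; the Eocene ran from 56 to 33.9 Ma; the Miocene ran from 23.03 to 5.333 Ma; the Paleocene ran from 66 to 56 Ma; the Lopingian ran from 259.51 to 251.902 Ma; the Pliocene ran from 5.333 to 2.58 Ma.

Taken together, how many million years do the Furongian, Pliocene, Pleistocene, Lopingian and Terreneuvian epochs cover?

Each duration: Furongian = 11.6; Pliocene = 2.753; Pleistocene = 2.5683; Lopingian = 7.608; Terreneuvian = 17.8.
Sum: 11.6 + 2.753 + 2.5683 + 7.608 + 17.8 = 42.3293 Myr.

42.3293 million years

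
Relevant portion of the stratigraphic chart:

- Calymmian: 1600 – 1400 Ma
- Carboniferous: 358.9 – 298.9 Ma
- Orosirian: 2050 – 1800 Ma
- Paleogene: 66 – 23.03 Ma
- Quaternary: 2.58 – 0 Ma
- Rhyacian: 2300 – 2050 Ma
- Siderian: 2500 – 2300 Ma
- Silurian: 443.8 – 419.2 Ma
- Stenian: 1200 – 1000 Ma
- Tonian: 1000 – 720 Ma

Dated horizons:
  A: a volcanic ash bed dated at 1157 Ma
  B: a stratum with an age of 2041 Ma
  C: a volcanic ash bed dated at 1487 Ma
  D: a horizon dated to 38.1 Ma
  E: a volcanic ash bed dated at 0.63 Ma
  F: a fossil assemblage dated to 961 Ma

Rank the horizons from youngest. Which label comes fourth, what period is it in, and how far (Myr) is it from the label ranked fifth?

A, in the Stenian; 330 million years to C

Sorted youngest-first by Ma: E (0.63), D (38.1), F (961), A (1157), C (1487), B (2041).
The fourth youngest is A at 1157 Ma, which lies in 1200–1000 Ma: the Stenian.
The fifth youngest is C at 1487 Ma; separation = |1157 − 1487| = 330 Myr.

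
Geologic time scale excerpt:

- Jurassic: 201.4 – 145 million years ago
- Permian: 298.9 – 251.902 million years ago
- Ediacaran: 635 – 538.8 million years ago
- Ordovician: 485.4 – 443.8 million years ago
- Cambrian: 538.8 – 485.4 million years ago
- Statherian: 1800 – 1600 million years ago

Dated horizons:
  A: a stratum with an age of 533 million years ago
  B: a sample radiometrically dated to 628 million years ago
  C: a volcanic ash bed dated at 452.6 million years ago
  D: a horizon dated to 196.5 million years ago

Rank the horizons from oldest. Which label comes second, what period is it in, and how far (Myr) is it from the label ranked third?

Larger Ma means older, so oldest first: B 628 > A 533 > C 452.6 > D 196.5.
Counting 2 along gives A (533 Ma); the excerpt puts that inside the Cambrian, 538.8–485.4 Ma.
Next in line is C (452.6 Ma), and 533 − 452.6 = 80.4 Myr.

A, in the Cambrian; 80.4 million years to C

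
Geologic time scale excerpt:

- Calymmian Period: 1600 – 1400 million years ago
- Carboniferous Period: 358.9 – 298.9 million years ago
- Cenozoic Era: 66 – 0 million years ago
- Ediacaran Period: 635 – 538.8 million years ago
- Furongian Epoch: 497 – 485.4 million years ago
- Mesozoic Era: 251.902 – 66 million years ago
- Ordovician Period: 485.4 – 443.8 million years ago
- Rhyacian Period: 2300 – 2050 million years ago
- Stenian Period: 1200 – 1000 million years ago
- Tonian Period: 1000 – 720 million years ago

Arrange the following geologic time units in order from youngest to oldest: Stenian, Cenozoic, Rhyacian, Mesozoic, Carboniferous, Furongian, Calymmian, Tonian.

The oldest of these is Rhyacian (starts 2300 Ma) and the youngest is Cenozoic (ends 0 Ma).
In between, by decreasing start age: Calymmian (1600), Stenian (1200), Tonian (1000), Furongian (497), Carboniferous (358.9), Mesozoic (251.902).
Listing youngest first means reversing that sequence.

Cenozoic, then Mesozoic, then Carboniferous, then Furongian, then Tonian, then Stenian, then Calymmian, then Rhyacian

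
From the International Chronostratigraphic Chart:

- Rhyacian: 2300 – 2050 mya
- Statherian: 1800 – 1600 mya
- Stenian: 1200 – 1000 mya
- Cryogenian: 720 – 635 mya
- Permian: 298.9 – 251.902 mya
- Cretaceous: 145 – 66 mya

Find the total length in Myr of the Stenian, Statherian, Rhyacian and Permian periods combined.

Duration is start − end for each: (1200 − 1000) + (1800 − 1600) + (2300 − 2050) + (298.9 − 251.902).
That is 200 + 200 + 250 + 46.998, which totals 696.998 million years.

696.998 million years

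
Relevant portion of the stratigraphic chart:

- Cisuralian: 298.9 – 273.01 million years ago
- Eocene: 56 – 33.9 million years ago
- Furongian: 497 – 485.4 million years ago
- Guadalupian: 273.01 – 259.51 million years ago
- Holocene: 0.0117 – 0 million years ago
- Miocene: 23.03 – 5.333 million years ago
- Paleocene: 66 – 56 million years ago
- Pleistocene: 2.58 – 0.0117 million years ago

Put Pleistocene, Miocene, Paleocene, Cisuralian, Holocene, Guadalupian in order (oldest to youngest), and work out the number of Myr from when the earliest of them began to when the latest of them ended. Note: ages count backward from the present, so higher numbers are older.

From the excerpt: Pleistocene 2.58–0.0117; Miocene 23.03–5.333; Paleocene 66–56; Cisuralian 298.9–273.01; Holocene 0.0117–0; Guadalupian 273.01–259.51 (Ma).
Larger Ma is earlier, so the oldest is Cisuralian and the youngest is Holocene; oldest to youngest: Cisuralian, Guadalupian, Paleocene, Miocene, Pleistocene, Holocene.
Oldest start 298.9 minus youngest end 0 gives 298.9 Myr overall.

Cisuralian → Guadalupian → Paleocene → Miocene → Pleistocene → Holocene; total span 298.9 Myr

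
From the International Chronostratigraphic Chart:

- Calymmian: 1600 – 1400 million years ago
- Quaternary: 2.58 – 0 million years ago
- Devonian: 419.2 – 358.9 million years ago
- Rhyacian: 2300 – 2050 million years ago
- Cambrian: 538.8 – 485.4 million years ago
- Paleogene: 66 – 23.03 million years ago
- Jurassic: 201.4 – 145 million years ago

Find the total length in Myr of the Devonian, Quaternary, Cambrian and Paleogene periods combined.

Each duration: Devonian = 60.3; Quaternary = 2.58; Cambrian = 53.4; Paleogene = 42.97.
Sum: 60.3 + 2.58 + 53.4 + 42.97 = 159.25 Myr.

159.25 million years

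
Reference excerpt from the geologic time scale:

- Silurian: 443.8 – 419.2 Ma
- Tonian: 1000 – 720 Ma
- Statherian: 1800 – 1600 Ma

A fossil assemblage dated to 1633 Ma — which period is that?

1633 Ma lies between 1800 and 1600 Ma, so it falls in the Statherian.

Statherian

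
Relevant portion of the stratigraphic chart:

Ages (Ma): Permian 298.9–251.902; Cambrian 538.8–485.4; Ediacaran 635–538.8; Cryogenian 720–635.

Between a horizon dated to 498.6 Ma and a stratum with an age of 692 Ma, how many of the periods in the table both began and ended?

The older date is 692 Ma and the younger is 498.6 Ma.
Periods with start < 692 and end > 498.6 Ma: Ediacaran (635–538.8).
That is 1 complete period.

1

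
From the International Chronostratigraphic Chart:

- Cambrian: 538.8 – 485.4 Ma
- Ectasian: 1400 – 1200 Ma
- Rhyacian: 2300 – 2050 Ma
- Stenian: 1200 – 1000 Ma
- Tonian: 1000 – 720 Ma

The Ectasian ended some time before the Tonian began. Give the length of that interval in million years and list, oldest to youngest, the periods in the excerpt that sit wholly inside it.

End of Ectasian = 1200 Ma; start of Tonian = 1000 Ma.
Gap = 1200 − 1000 = 200 Myr.
Periods wholly inside 1200–1000 Ma: Stenian (1200–1000).

200 million years; Stenian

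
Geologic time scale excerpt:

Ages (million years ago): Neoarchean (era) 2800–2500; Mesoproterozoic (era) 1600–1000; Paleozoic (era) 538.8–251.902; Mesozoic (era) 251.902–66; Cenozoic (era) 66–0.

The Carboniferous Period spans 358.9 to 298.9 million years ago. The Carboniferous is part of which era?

Paleozoic

The Carboniferous (358.9–298.9 Ma) lies entirely within 538.8–251.902 Ma, the Paleozoic Era.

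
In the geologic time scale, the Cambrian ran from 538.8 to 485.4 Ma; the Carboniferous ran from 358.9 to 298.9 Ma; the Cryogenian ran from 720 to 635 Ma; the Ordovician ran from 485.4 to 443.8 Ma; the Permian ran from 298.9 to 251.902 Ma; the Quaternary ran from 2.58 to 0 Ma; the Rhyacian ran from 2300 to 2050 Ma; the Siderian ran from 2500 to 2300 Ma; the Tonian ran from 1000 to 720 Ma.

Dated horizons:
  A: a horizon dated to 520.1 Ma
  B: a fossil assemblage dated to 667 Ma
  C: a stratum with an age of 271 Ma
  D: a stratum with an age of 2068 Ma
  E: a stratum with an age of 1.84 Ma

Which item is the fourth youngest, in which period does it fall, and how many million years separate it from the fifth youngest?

Smaller Ma means younger, so youngest first: E 1.84 < C 271 < A 520.1 < B 667 < D 2068.
Counting 4 along gives B (667 Ma); the excerpt puts that inside the Cryogenian, 720–635 Ma.
Next in line is D (2068 Ma), and 2068 − 667 = 1401 Myr.

B, in the Cryogenian; 1401 million years to D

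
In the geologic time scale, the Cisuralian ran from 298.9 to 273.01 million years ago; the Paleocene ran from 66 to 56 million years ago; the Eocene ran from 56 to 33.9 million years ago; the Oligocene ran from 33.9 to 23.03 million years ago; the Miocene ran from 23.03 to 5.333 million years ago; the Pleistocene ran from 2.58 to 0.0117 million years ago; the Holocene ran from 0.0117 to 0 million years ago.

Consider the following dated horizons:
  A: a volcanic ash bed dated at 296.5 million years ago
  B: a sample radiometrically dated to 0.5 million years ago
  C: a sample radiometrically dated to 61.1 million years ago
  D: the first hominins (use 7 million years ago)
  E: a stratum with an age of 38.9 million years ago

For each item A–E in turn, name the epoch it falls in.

A — Cisuralian; B — Pleistocene; C — Paleocene; D — Miocene; E — Eocene

Match each age against the start–end ranges in the excerpt: A = 296.5 Ma → Cisuralian (298.9–273.01); B = 0.5 Ma → Pleistocene (2.58–0.0117); C = 61.1 Ma → Paleocene (66–56); D = 7 Ma → Miocene (23.03–5.333); E = 38.9 Ma → Eocene (56–33.9).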